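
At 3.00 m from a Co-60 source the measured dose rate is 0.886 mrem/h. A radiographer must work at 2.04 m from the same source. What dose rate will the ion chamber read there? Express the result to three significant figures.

1.92 mrem/h

By the inverse-square law, scaling from 3.00 m to 2.04 m:
0.886 × (3.00/2.04)² = 0.886 × 2.163 = 1.916 mrem/h.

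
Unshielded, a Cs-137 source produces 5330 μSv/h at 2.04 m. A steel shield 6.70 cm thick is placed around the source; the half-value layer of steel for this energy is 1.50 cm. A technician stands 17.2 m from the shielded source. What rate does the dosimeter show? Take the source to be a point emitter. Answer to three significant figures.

3.39 μSv/h

Distance alone: 5330 × (2.04/17.2)² = 5330 × 0.01407 = 74.99 μSv/h.
Shield: 6.70/1.50 = 4.467 half-value layers → attenuation 2^(−4.467) = 0.04522.
Combined: 74.99 × 0.04522 = 3.391 μSv/h.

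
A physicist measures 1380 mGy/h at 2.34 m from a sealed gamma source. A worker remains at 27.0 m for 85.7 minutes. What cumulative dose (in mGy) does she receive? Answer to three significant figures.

14.8 mGy

Since intensity falls as 1/r², rate at 27.0 m:
(2.34/27.0)² = 0.007511, so 1380 × 0.007511 = 10.37 mGy/h.
Dose = rate × time = 10.37 mGy/h × 1.428 h = 14.81 mGy.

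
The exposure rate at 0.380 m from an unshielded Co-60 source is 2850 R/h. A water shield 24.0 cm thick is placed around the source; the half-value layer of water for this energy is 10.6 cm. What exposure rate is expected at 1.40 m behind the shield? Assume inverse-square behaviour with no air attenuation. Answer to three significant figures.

43.7 R/h

Distance alone: 2850 × (0.380/1.40)² = 2850 × 0.07367 = 210.0 R/h.
Shield: 24.0/10.6 = 2.264 half-value layers → attenuation 2^(−2.264) = 0.2082.
Combined: 210.0 × 0.2082 = 43.72 R/h.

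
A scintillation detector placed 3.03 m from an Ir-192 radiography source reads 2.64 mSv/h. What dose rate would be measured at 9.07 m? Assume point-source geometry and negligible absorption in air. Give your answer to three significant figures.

0.295 mSv/h

Applying the 1/r² law, scaling from 3.03 m to 9.07 m:
(3.03/9.07)² = 0.1116, so 2.64 × 0.1116 = 0.2946 mSv/h.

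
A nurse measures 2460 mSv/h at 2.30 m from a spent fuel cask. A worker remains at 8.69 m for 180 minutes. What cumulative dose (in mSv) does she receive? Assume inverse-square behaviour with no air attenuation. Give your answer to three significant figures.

517 mSv

Applying the 1/r² law, rate at 8.69 m:
2460 × (2.30/8.69)² = 2460 × 0.07005 = 172.3 mSv/h.
Dose = rate × time = 172.3 mSv/h × 3.000 h = 516.9 mSv.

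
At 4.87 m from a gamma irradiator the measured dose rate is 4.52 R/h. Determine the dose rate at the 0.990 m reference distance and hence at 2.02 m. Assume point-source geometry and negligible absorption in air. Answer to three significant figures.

Applying the 1/r² law,
At 0.990 m: 4.52 × (4.87/0.990)² = 4.52 × 24.20 = 109.4 R/h
At 2.02 m: 109.4 × (0.990/2.02)² = 109.4 × 0.2402 = 26.28 R/h.

109 R/h; 26.3 R/h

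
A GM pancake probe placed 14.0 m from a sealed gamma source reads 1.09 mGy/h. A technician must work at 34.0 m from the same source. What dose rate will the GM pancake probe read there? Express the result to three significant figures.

By the inverse-square law, scaling from 14.0 m to 34.0 m:
1.09 × (14.0/34.0)² = 1.09 × 0.1696 = 0.1849 mGy/h.

0.185 mGy/h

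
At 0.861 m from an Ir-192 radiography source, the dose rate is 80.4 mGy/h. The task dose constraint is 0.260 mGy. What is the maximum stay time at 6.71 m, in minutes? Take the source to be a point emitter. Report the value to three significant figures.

Intensity scales as (d₁/d₂)², so rate at 6.71 m:
80.4 × (0.861/6.71)² = 80.4 × 0.01646 = 1.323 mGy/h.
Stay time = 0.260 mGy ÷ 1.323 mGy/h = 0.1965 h = 11.79 min.

11.8 min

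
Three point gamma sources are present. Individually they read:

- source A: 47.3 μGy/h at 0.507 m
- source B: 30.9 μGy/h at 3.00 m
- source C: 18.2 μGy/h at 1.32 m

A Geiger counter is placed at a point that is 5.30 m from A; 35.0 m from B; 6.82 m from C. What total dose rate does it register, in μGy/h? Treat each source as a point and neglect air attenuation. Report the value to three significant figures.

By superposition, sum each source's inverse-square contribution:
A: 47.3 × (0.507/5.30)² = 0.4328 μGy/h
B: 30.9 × (3.00/35.0)² = 0.2270 μGy/h
C: 18.2 × (1.32/6.82)² = 0.6818 μGy/h
Total = 0.4328 + 0.2270 + 0.6818 = 1.342 μGy/h.

1.34 μGy/h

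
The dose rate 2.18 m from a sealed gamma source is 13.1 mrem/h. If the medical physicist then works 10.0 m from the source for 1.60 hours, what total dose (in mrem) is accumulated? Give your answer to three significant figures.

Since intensity falls as 1/r², rate at 10.0 m:
13.1 × (2.18/10.0)² = 13.1 × 0.04752 = 0.6225 mrem/h.
Dose = rate × time = 0.6225 mrem/h × 1.600 h = 0.9960 mrem.

0.996 mrem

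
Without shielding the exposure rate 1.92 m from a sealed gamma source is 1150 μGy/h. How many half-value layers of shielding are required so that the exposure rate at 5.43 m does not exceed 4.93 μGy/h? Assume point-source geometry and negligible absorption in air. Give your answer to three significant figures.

At 5.43 m, distance alone gives 1150 × (1.92/5.43)² = 1150 × 0.1250 = 143.8 μGy/h.
Further attenuation needed: 143.8/4.93 = 29.17.
n = log₂(29.17) = 4.866 half-value layers.

4.87 half-value layers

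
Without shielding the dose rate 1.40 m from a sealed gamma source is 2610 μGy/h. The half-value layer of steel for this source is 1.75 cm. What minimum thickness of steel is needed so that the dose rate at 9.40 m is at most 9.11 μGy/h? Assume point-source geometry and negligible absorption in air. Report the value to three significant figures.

4.67 cm

At 9.40 m, distance alone gives (1.40/9.40)² = 0.02218, so 2610 × 0.02218 = 57.89 μGy/h.
Further attenuation needed: 57.89/9.11 = 6.355.
n = log₂(6.355) = 2.668 half-value layers.
Thickness = 2.668 × 1.75 cm = 4.669 cm.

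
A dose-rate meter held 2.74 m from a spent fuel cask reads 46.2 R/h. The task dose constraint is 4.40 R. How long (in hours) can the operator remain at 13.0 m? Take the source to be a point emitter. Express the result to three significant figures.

By the inverse-square law, rate at 13.0 m:
46.2 × (2.74/13.0)² = 46.2 × 0.04442 = 2.052 R/h.
Stay time = 4.40 R ÷ 2.052 R/h = 2.144 h.

2.14 h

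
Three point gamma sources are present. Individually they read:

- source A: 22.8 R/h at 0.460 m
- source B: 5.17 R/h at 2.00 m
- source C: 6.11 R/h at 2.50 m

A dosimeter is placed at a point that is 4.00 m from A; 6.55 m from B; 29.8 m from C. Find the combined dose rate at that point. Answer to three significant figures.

Each source contributes Iᵢ·(dᵢ/rᵢ)²; contributions add.
A: 22.8 × (0.460/4.00)² = 0.3015 R/h
B: 5.17 × (2.00/6.55)² = 0.4820 R/h
C: 6.11 × (2.50/29.8)² = 0.04300 R/h
Total = 0.3015 + 0.4820 + 0.04300 = 0.8265 R/h.

0.827 R/h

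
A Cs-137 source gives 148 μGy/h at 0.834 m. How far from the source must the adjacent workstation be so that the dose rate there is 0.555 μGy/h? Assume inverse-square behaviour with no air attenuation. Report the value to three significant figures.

Since intensity falls as 1/r², d₂ = d₁·√(I₁/I₂).
I₁/I₂ = 148/0.555 = 266.7, so d₂ = 0.834 × √266.7 = 13.62 m.

13.6 m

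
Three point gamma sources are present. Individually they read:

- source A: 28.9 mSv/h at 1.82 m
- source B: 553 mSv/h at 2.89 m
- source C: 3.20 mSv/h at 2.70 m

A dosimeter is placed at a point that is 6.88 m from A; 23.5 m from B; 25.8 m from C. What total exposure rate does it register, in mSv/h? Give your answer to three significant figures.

10.4 mSv/h

Each source contributes Iᵢ·(dᵢ/rᵢ)²; contributions add.
A: 28.9 × (1.82/6.88)² = 2.022 mSv/h
B: 553 × (2.89/23.5)² = 8.363 mSv/h
C: 3.20 × (2.70/25.8)² = 0.03505 mSv/h
Total = 2.022 + 8.363 + 0.03505 = 10.42 mSv/h.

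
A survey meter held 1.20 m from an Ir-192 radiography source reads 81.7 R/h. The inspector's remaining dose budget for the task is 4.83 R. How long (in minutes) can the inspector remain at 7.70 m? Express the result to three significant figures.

Since intensity falls as 1/r², rate at 7.70 m:
(1.20/7.70)² = 0.02429, so 81.7 × 0.02429 = 1.984 R/h.
Stay time = 4.83 R ÷ 1.984 R/h = 2.434 h = 146.0 min.

146 min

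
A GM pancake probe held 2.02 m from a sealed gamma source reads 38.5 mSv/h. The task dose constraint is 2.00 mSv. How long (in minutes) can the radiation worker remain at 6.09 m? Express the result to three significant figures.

28.3 min

Intensity scales as (d₁/d₂)², so rate at 6.09 m:
(2.02/6.09)² = 0.1100, so 38.5 × 0.1100 = 4.235 mSv/h.
Stay time = 2.00 mSv ÷ 4.235 mSv/h = 0.4723 h = 28.34 min.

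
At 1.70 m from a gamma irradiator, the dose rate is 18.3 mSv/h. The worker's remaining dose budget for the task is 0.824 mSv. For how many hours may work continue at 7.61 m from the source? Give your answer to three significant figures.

Applying the 1/r² law, rate at 7.61 m:
18.3 × (1.70/7.61)² = 18.3 × 0.04990 = 0.9132 mSv/h.
Stay time = 0.824 mSv ÷ 0.9132 mSv/h = 0.9023 h.

0.902 h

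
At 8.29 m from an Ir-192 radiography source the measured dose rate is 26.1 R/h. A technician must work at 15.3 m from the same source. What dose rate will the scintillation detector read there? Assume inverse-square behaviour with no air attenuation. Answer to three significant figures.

7.66 R/h

Applying the 1/r² law, scaling from 8.29 m to 15.3 m:
(8.29/15.3)² = 0.2936, so 26.1 × 0.2936 = 7.663 R/h.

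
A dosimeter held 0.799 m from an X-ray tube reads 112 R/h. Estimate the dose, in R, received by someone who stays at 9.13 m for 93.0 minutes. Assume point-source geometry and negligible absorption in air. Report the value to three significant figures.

1.33 R

By the inverse-square law, rate at 9.13 m:
112 × (0.799/9.13)² = 112 × 0.007659 = 0.8578 R/h.
Dose = rate × time = 0.8578 R/h × 1.550 h = 1.330 R.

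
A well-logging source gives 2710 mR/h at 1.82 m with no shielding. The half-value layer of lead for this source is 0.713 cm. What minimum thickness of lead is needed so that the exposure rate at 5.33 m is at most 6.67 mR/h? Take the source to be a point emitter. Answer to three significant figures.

At 5.33 m, distance alone gives 2710 × (1.82/5.33)² = 2710 × 0.1166 = 316.0 mR/h.
Further attenuation needed: 316.0/6.67 = 47.38.
n = log₂(47.38) = 5.566 half-value layers.
Thickness = 5.566 × 0.713 cm = 3.969 cm.

3.97 cm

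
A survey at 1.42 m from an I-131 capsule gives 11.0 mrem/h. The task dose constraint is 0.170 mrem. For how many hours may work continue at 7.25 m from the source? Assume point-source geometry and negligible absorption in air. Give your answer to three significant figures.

0.403 h

Intensity scales as (d₁/d₂)², so rate at 7.25 m:
11.0 × (1.42/7.25)² = 11.0 × 0.03836 = 0.4220 mrem/h.
Stay time = 0.170 mrem ÷ 0.4220 mrem/h = 0.4028 h.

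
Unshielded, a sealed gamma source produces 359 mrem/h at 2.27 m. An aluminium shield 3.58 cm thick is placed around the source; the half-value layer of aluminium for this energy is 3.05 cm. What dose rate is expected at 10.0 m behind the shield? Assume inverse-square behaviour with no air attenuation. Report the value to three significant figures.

Distance alone: (2.27/10.0)² = 0.05153, so 359 × 0.05153 = 18.50 mrem/h.
Shield: 3.58/3.05 = 1.174 half-value layers → attenuation 2^(−1.174) = 0.4432.
Combined: 18.50 × 0.4432 = 8.199 mrem/h.

8.20 mrem/h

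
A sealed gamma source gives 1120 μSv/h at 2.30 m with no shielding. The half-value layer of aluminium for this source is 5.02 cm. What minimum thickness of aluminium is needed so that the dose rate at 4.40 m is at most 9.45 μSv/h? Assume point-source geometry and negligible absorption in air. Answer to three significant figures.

At 4.40 m, distance alone gives 1120 × (2.30/4.40)² = 1120 × 0.2732 = 306.0 μSv/h.
Further attenuation needed: 306.0/9.45 = 32.38.
n = log₂(32.38) = 5.017 half-value layers.
Thickness = 5.017 × 5.02 cm = 25.19 cm.

25.2 cm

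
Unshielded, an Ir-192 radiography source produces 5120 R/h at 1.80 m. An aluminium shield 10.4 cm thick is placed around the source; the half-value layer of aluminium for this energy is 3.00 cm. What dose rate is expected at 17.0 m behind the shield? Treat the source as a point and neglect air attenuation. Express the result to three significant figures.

5.19 R/h

Distance alone: (1.80/17.0)² = 0.01121, so 5120 × 0.01121 = 57.40 R/h.
Shield: 10.4/3.00 = 3.467 half-value layers → attenuation 2^(−3.467) = 0.09043.
Combined: 57.40 × 0.09043 = 5.191 R/h.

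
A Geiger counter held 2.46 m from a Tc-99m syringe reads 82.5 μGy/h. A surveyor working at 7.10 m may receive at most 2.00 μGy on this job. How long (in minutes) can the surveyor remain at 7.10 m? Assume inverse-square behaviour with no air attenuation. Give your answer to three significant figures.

Intensity scales as (d₁/d₂)², so rate at 7.10 m:
(2.46/7.10)² = 0.1200, so 82.5 × 0.1200 = 9.900 μGy/h.
Stay time = 2.00 μGy ÷ 9.900 μGy/h = 0.2020 h = 12.12 min.

12.1 min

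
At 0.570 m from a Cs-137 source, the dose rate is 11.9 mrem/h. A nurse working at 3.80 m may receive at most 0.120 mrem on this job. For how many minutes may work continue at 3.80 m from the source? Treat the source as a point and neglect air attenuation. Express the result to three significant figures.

26.9 min

Using I₁d₁² = I₂d₂², rate at 3.80 m:
(0.570/3.80)² = 0.02250, so 11.9 × 0.02250 = 0.2677 mrem/h.
Stay time = 0.120 mrem ÷ 0.2677 mrem/h = 0.4483 h = 26.90 min.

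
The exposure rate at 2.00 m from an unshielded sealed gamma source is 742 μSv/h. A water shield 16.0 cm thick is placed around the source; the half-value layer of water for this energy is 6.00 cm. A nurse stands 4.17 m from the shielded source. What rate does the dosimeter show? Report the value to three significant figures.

Distance alone: (2.00/4.17)² = 0.2300, so 742 × 0.2300 = 170.7 μSv/h.
Shield: 16.0/6.00 = 2.667 half-value layers → attenuation 2^(−2.667) = 0.1575.
Combined: 170.7 × 0.1575 = 26.89 μSv/h.

26.9 μSv/h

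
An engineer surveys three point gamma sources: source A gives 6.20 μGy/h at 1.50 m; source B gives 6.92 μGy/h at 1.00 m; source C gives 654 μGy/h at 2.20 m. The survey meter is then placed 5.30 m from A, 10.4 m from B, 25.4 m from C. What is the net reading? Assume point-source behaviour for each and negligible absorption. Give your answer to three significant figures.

By superposition, sum each source's inverse-square contribution:
A: 6.20 × (1.50/5.30)² = 0.4966 μGy/h
B: 6.92 × (1.00/10.4)² = 0.06398 μGy/h
C: 654 × (2.20/25.4)² = 4.906 μGy/h
Total = 0.4966 + 0.06398 + 4.906 = 5.467 μGy/h.

5.47 μGy/h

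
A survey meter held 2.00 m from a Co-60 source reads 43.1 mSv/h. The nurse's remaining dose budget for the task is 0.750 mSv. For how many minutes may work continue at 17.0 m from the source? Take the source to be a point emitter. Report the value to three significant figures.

By the inverse-square law, rate at 17.0 m:
(2.00/17.0)² = 0.01384, so 43.1 × 0.01384 = 0.5965 mSv/h.
Stay time = 0.750 mSv ÷ 0.5965 mSv/h = 1.257 h = 75.42 min.

75.4 min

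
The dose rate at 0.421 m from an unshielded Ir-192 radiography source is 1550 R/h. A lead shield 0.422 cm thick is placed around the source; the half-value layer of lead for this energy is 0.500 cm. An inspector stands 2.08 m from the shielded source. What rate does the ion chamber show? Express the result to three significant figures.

35.4 R/h

Distance alone: 1550 × (0.421/2.08)² = 1550 × 0.04097 = 63.50 R/h.
Shield: 0.422/0.500 = 0.8440 half-value layers → attenuation 2^(−0.8440) = 0.5571.
Combined: 63.50 × 0.5571 = 35.38 R/h.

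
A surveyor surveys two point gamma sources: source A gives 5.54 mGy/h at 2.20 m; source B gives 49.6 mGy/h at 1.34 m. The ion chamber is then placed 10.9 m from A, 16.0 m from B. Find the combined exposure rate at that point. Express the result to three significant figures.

0.574 mGy/h

Each source contributes Iᵢ·(dᵢ/rᵢ)²; contributions add.
A: 5.54 × (2.20/10.9)² = 0.2257 mGy/h
B: 49.6 × (1.34/16.0)² = 0.3479 mGy/h
Total = 0.2257 + 0.3479 = 0.5736 mGy/h.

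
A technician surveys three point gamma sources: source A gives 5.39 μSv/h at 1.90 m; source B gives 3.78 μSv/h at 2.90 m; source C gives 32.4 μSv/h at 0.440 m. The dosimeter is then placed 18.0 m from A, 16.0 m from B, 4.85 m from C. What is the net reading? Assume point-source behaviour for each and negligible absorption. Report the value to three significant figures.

0.451 μSv/h

Each source contributes Iᵢ·(dᵢ/rᵢ)²; contributions add.
A: 5.39 × (1.90/18.0)² = 0.06006 μSv/h
B: 3.78 × (2.90/16.0)² = 0.1242 μSv/h
C: 32.4 × (0.440/4.85)² = 0.2667 μSv/h
Total = 0.06006 + 0.1242 + 0.2667 = 0.4510 μSv/h.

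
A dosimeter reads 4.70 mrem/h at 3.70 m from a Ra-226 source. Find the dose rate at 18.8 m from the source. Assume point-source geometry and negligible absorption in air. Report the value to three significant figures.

0.182 mrem/h

Using I₁d₁² = I₂d₂², the rate at 18.8 m is
4.70 × (3.70/18.8)² = 4.70 × 0.03873 = 0.1820 mrem/h.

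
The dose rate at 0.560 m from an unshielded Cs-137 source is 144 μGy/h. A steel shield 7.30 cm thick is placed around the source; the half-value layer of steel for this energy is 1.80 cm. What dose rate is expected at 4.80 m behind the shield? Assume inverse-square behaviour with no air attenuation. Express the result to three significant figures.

Distance alone: (0.560/4.80)² = 0.01361, so 144 × 0.01361 = 1.960 μGy/h.
Shield: 7.30/1.80 = 4.056 half-value layers → attenuation 2^(−4.056) = 0.06012.
Combined: 1.960 × 0.06012 = 0.1178 μGy/h.

0.118 μGy/h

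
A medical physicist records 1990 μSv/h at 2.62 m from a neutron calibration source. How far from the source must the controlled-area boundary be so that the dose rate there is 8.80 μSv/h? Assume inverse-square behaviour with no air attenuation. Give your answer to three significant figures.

Intensity scales as (d₁/d₂)², so d₂ = d₁·√(I₁/I₂).
I₁/I₂ = 1990/8.80 = 226.1, so d₂ = 2.62 × √226.1 = 39.40 m.

39.4 m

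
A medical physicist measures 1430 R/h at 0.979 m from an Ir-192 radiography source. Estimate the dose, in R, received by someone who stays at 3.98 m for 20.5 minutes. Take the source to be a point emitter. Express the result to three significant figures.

Applying the 1/r² law, rate at 3.98 m:
1430 × (0.979/3.98)² = 1430 × 0.06051 = 86.53 R/h.
Dose = rate × time = 86.53 R/h × 0.3417 h = 29.57 R.

29.6 R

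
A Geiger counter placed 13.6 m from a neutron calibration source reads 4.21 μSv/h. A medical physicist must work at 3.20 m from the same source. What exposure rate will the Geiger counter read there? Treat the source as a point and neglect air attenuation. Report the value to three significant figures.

76.0 μSv/h

By the inverse-square law, scaling from 13.6 m to 3.20 m:
(13.6/3.20)² = 18.06, so 4.21 × 18.06 = 76.03 μSv/h.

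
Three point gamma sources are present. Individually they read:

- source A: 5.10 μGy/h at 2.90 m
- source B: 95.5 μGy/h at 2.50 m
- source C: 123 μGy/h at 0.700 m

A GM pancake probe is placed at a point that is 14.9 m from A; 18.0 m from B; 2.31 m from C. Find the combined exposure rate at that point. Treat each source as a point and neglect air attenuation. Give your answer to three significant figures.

Each source contributes Iᵢ·(dᵢ/rᵢ)²; contributions add.
A: 5.10 × (2.90/14.9)² = 0.1932 μGy/h
B: 95.5 × (2.50/18.0)² = 1.842 μGy/h
C: 123 × (0.700/2.31)² = 11.29 μGy/h
Total = 0.1932 + 1.842 + 11.29 = 13.33 μGy/h.

13.3 μGy/h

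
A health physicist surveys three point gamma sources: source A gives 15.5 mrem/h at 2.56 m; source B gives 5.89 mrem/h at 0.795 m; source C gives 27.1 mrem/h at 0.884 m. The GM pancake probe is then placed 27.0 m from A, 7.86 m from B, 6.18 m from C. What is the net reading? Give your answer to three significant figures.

0.754 mrem/h

By superposition, sum each source's inverse-square contribution:
A: 15.5 × (2.56/27.0)² = 0.1393 mrem/h
B: 5.89 × (0.795/7.86)² = 0.06026 mrem/h
C: 27.1 × (0.884/6.18)² = 0.5545 mrem/h
Total = 0.1393 + 0.06026 + 0.5545 = 0.7541 mrem/h.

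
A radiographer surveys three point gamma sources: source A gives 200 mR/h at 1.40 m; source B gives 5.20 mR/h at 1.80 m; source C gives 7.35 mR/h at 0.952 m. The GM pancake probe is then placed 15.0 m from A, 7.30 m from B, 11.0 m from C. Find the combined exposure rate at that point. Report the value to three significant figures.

2.11 mR/h

By superposition, sum each source's inverse-square contribution:
A: 200 × (1.40/15.0)² = 1.742 mR/h
B: 5.20 × (1.80/7.30)² = 0.3162 mR/h
C: 7.35 × (0.952/11.0)² = 0.05505 mR/h
Total = 1.742 + 0.3162 + 0.05505 = 2.113 mR/h.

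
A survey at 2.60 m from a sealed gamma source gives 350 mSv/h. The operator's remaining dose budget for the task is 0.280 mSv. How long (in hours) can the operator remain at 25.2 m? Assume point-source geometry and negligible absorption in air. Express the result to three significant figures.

Intensity scales as (d₁/d₂)², so rate at 25.2 m:
(2.60/25.2)² = 0.01064, so 350 × 0.01064 = 3.724 mSv/h.
Stay time = 0.280 mSv ÷ 3.724 mSv/h = 0.07519 h.

0.0752 h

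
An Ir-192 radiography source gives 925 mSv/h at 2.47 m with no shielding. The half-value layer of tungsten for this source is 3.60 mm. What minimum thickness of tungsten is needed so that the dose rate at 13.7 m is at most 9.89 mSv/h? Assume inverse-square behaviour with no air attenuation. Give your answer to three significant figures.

5.77 mm

At 13.7 m, distance alone gives (2.47/13.7)² = 0.03251, so 925 × 0.03251 = 30.07 mSv/h.
Further attenuation needed: 30.07/9.89 = 3.040.
n = log₂(3.040) = 1.604 half-value layers.
Thickness = 1.604 × 3.60 mm = 5.774 mm.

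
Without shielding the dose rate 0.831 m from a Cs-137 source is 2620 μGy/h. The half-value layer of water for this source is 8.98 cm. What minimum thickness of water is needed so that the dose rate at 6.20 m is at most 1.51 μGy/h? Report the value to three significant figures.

At 6.20 m, distance alone gives 2620 × (0.831/6.20)² = 2620 × 0.01796 = 47.06 μGy/h.
Further attenuation needed: 47.06/1.51 = 31.17.
n = log₂(31.17) = 4.962 half-value layers.
Thickness = 4.962 × 8.98 cm = 44.56 cm.

44.6 cm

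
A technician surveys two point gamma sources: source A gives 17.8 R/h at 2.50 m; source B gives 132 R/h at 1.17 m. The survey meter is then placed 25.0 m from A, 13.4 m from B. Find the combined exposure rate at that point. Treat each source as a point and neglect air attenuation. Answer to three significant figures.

By superposition, sum each source's inverse-square contribution:
A: 17.8 × (2.50/25.0)² = 0.1780 R/h
B: 132 × (1.17/13.4)² = 1.006 R/h
Total = 0.1780 + 1.006 = 1.184 R/h.

1.18 R/h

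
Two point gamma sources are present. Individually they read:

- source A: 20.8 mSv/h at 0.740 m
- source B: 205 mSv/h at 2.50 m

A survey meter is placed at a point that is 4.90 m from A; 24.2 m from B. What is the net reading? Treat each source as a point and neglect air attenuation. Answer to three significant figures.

By superposition, sum each source's inverse-square contribution:
A: 20.8 × (0.740/4.90)² = 0.4744 mSv/h
B: 205 × (2.50/24.2)² = 2.188 mSv/h
Total = 0.4744 + 2.188 = 2.662 mSv/h.

2.66 mSv/h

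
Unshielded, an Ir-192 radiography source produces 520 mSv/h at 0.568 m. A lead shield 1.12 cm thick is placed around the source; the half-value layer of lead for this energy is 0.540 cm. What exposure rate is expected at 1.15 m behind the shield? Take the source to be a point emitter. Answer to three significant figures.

30.1 mSv/h

Distance alone: (0.568/1.15)² = 0.2440, so 520 × 0.2440 = 126.9 mSv/h.
Shield: 1.12/0.540 = 2.074 half-value layers → attenuation 2^(−2.074) = 0.2375.
Combined: 126.9 × 0.2375 = 30.14 mSv/h.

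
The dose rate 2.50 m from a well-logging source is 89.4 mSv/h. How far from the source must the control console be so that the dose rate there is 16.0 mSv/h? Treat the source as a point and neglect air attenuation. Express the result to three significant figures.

Using I₁d₁² = I₂d₂², d₂ = d₁·√(I₁/I₂).
I₁/I₂ = 89.4/16.0 = 5.588, so d₂ = 2.50 × √5.588 = 5.910 m.

5.91 m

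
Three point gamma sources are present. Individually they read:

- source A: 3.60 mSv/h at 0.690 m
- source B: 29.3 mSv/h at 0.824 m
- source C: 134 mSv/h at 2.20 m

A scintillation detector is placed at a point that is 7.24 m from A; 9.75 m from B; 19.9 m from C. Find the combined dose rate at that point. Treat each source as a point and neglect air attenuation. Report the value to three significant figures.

By superposition, sum each source's inverse-square contribution:
A: 3.60 × (0.690/7.24)² = 0.03270 mSv/h
B: 29.3 × (0.824/9.75)² = 0.2093 mSv/h
C: 134 × (2.20/19.9)² = 1.638 mSv/h
Total = 0.03270 + 0.2093 + 1.638 = 1.880 mSv/h.

1.88 mSv/h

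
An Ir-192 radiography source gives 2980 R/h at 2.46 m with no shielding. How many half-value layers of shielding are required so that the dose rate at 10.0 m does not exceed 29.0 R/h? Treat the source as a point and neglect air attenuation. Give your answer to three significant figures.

2.64 half-value layers

At 10.0 m, distance alone gives 2980 × (2.46/10.0)² = 2980 × 0.06052 = 180.3 R/h.
Further attenuation needed: 180.3/29.0 = 6.217.
n = log₂(6.217) = 2.636 half-value layers.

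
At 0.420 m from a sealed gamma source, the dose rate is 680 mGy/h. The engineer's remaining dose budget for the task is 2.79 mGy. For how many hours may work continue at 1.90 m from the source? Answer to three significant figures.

Applying the 1/r² law, rate at 1.90 m:
(0.420/1.90)² = 0.04886, so 680 × 0.04886 = 33.22 mGy/h.
Stay time = 2.79 mGy ÷ 33.22 mGy/h = 0.08399 h.

0.0840 h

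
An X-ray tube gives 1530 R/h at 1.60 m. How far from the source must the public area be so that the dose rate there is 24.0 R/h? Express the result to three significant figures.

12.8 m

Since intensity falls as 1/r², d₂ = d₁·√(I₁/I₂).
I₁/I₂ = 1530/24.0 = 63.75, so d₂ = 1.60 × √63.75 = 12.77 m.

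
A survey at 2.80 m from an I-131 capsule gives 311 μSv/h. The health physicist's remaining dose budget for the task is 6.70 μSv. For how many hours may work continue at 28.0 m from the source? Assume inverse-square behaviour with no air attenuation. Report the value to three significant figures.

Intensity scales as (d₁/d₂)², so rate at 28.0 m:
(2.80/28.0)² = 0.01000, so 311 × 0.01000 = 3.110 μSv/h.
Stay time = 6.70 μSv ÷ 3.110 μSv/h = 2.154 h.

2.15 h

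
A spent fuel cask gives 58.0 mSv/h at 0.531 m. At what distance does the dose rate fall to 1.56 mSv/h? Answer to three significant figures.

Applying the 1/r² law, d₂ = d₁·√(I₁/I₂).
I₁/I₂ = 58.0/1.56 = 37.18, so d₂ = 0.531 × √37.18 = 3.238 m.

3.24 m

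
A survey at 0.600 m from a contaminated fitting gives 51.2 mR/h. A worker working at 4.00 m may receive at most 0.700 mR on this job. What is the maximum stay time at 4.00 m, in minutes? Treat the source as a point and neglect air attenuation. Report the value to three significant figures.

36.5 min

Using I₁d₁² = I₂d₂², rate at 4.00 m:
(0.600/4.00)² = 0.02250, so 51.2 × 0.02250 = 1.152 mR/h.
Stay time = 0.700 mR ÷ 1.152 mR/h = 0.6076 h = 36.46 min.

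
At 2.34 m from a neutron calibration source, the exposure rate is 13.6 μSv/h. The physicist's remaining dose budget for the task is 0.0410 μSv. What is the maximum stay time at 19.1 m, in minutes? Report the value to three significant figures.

12.1 min

Using I₁d₁² = I₂d₂², rate at 19.1 m:
13.6 × (2.34/19.1)² = 13.6 × 0.01501 = 0.2041 μSv/h.
Stay time = 0.0410 μSv ÷ 0.2041 μSv/h = 0.2009 h = 12.05 min.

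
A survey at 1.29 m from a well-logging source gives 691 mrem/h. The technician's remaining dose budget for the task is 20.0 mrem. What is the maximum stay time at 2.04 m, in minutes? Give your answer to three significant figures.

By the inverse-square law, rate at 2.04 m:
691 × (1.29/2.04)² = 691 × 0.3999 = 276.3 mrem/h.
Stay time = 20.0 mrem ÷ 276.3 mrem/h = 0.07239 h = 4.343 min.

4.34 min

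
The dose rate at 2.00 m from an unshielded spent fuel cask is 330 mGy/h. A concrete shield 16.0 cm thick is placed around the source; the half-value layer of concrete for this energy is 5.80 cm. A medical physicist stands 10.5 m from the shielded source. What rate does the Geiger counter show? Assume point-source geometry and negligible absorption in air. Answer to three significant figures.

1.77 mGy/h

Distance alone: (2.00/10.5)² = 0.03628, so 330 × 0.03628 = 11.97 mGy/h.
Shield: 16.0/5.80 = 2.759 half-value layers → attenuation 2^(−2.759) = 0.1477.
Combined: 11.97 × 0.1477 = 1.768 mGy/h.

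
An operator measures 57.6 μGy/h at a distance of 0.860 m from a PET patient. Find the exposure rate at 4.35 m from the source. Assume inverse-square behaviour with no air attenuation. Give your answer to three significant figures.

Applying the 1/r² law, the rate at 4.35 m is
(0.860/4.35)² = 0.03909, so 57.6 × 0.03909 = 2.252 μGy/h.

2.25 μGy/h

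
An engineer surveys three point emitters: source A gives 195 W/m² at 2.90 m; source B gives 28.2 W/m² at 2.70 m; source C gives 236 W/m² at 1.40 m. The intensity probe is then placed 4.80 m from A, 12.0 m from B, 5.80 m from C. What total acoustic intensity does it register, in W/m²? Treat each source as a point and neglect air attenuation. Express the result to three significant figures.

Each source contributes Iᵢ·(dᵢ/rᵢ)²; contributions add.
A: 195 × (2.90/4.80)² = 71.18 W/m²
B: 28.2 × (2.70/12.0)² = 1.428 W/m²
C: 236 × (1.40/5.80)² = 13.75 W/m²
Total = 71.18 + 1.428 + 13.75 = 86.36 W/m².

86.4 W/m²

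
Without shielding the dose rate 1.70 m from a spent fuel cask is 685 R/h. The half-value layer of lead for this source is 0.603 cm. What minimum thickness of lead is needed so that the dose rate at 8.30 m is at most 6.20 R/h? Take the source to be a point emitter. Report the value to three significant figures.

1.33 cm

At 8.30 m, distance alone gives 685 × (1.70/8.30)² = 685 × 0.04195 = 28.74 R/h.
Further attenuation needed: 28.74/6.20 = 4.635.
n = log₂(4.635) = 2.213 half-value layers.
Thickness = 2.213 × 0.603 cm = 1.334 cm.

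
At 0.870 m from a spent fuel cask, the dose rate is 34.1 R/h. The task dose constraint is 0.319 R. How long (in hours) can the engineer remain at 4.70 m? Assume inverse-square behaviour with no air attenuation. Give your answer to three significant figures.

0.273 h

Using I₁d₁² = I₂d₂², rate at 4.70 m:
(0.870/4.70)² = 0.03426, so 34.1 × 0.03426 = 1.168 R/h.
Stay time = 0.319 R ÷ 1.168 R/h = 0.2731 h.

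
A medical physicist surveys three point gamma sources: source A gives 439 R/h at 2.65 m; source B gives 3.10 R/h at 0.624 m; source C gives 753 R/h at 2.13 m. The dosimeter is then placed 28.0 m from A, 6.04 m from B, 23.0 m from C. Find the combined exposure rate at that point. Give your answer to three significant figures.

By superposition, sum each source's inverse-square contribution:
A: 439 × (2.65/28.0)² = 3.932 R/h
B: 3.10 × (0.624/6.04)² = 0.03309 R/h
C: 753 × (2.13/23.0)² = 6.458 R/h
Total = 3.932 + 0.03309 + 6.458 = 10.42 R/h.

10.4 R/h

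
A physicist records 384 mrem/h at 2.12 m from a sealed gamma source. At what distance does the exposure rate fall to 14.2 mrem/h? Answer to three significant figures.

11.0 m

Since intensity falls as 1/r², d₂ = d₁·√(I₁/I₂).
I₁/I₂ = 384/14.2 = 27.04, so d₂ = 2.12 × √27.04 = 11.02 m.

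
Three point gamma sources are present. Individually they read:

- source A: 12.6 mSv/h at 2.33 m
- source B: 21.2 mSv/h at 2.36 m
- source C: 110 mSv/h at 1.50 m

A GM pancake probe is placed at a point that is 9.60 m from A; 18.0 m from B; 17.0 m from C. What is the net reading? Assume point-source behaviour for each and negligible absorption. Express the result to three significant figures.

Each source contributes Iᵢ·(dᵢ/rᵢ)²; contributions add.
A: 12.6 × (2.33/9.60)² = 0.7422 mSv/h
B: 21.2 × (2.36/18.0)² = 0.3644 mSv/h
C: 110 × (1.50/17.0)² = 0.8564 mSv/h
Total = 0.7422 + 0.3644 + 0.8564 = 1.963 mSv/h.

1.96 mSv/h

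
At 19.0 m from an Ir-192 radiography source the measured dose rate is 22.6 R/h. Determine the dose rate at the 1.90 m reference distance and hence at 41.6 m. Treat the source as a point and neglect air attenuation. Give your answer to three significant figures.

Using I₁d₁² = I₂d₂²,
At 1.90 m: 22.6 × (19.0/1.90)² = 22.6 × 100.0 = 2260 R/h
At 41.6 m: (1.90/41.6)² = 0.002086, so 2260 × 0.002086 = 4.714 R/h.

2260 R/h; 4.71 R/h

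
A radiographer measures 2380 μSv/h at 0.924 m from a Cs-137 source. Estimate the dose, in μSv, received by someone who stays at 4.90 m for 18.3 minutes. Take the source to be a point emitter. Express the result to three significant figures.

25.8 μSv

By the inverse-square law, rate at 4.90 m:
(0.924/4.90)² = 0.03556, so 2380 × 0.03556 = 84.63 μSv/h.
Dose = rate × time = 84.63 μSv/h × 0.3050 h = 25.81 μSv.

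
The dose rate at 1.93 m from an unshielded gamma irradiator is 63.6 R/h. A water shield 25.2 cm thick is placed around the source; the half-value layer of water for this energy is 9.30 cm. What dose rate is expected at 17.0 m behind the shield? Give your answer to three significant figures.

Distance alone: 63.6 × (1.93/17.0)² = 63.6 × 0.01289 = 0.8198 R/h.
Shield: 25.2/9.30 = 2.710 half-value layers → attenuation 2^(−2.710) = 0.1528.
Combined: 0.8198 × 0.1528 = 0.1253 R/h.

0.125 R/h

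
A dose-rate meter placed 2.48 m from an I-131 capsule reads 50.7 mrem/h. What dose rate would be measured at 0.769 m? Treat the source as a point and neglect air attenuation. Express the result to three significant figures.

By the inverse-square law, scaling from 2.48 m to 0.769 m:
50.7 × (2.48/0.769)² = 50.7 × 10.40 = 527.3 mrem/h.

527 mrem/h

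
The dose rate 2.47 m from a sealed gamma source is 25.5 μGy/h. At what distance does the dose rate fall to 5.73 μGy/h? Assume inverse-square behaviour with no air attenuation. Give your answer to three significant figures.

By the inverse-square law, d₂ = d₁·√(I₁/I₂).
I₁/I₂ = 25.5/5.73 = 4.450, so d₂ = 2.47 × √4.450 = 5.210 m.

5.21 m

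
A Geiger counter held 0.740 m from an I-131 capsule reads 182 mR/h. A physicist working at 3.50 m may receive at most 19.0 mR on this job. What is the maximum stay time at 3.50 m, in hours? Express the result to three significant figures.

2.34 h

By the inverse-square law, rate at 3.50 m:
(0.740/3.50)² = 0.04470, so 182 × 0.04470 = 8.135 mR/h.
Stay time = 19.0 mR ÷ 8.135 mR/h = 2.336 h.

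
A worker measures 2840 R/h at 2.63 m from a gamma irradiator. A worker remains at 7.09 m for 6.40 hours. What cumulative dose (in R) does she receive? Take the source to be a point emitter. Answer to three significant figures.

Since intensity falls as 1/r², rate at 7.09 m:
(2.63/7.09)² = 0.1376, so 2840 × 0.1376 = 390.8 R/h.
Dose = rate × time = 390.8 R/h × 6.400 h = 2501 R.

2500 R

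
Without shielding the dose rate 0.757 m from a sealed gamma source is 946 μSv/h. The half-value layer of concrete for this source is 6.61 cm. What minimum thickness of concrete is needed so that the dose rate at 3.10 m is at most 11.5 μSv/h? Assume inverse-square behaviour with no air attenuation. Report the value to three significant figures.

At 3.10 m, distance alone gives 946 × (0.757/3.10)² = 946 × 0.05963 = 56.41 μSv/h.
Further attenuation needed: 56.41/11.5 = 4.905.
n = log₂(4.905) = 2.294 half-value layers.
Thickness = 2.294 × 6.61 cm = 15.16 cm.

15.2 cm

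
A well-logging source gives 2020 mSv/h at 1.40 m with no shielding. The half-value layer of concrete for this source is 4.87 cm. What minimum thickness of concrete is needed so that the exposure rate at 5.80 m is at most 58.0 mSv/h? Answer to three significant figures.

4.97 cm

At 5.80 m, distance alone gives (1.40/5.80)² = 0.05826, so 2020 × 0.05826 = 117.7 mSv/h.
Further attenuation needed: 117.7/58.0 = 2.029.
n = log₂(2.029) = 1.021 half-value layers.
Thickness = 1.021 × 4.87 cm = 4.972 cm.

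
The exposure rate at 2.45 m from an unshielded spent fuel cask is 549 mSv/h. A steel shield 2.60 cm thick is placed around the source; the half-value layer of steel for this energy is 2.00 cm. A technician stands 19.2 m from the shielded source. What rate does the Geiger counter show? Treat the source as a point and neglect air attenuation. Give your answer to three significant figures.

Distance alone: (2.45/19.2)² = 0.01628, so 549 × 0.01628 = 8.938 mSv/h.
Shield: 2.60/2.00 = 1.300 half-value layers → attenuation 2^(−1.300) = 0.4061.
Combined: 8.938 × 0.4061 = 3.630 mSv/h.

3.63 mSv/h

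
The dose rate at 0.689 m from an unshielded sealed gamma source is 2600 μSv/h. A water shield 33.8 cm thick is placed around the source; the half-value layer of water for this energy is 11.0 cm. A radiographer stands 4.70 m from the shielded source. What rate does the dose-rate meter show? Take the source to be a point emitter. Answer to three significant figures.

6.64 μSv/h

Distance alone: 2600 × (0.689/4.70)² = 2600 × 0.02149 = 55.87 μSv/h.
Shield: 33.8/11.0 = 3.073 half-value layers → attenuation 2^(−3.073) = 0.1188.
Combined: 55.87 × 0.1188 = 6.637 μSv/h.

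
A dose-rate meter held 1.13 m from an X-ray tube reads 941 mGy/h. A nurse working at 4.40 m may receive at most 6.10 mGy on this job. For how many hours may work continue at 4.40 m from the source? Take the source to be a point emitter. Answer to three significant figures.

0.0983 h

Intensity scales as (d₁/d₂)², so rate at 4.40 m:
941 × (1.13/4.40)² = 941 × 0.06596 = 62.07 mGy/h.
Stay time = 6.10 mGy ÷ 62.07 mGy/h = 0.09828 h.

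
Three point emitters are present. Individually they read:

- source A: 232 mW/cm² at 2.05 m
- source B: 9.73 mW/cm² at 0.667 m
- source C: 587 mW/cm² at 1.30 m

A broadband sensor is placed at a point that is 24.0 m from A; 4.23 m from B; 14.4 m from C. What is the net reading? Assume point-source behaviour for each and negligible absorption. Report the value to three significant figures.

6.72 mW/cm²

Each source contributes Iᵢ·(dᵢ/rᵢ)²; contributions add.
A: 232 × (2.05/24.0)² = 1.693 mW/cm²
B: 9.73 × (0.667/4.23)² = 0.2419 mW/cm²
C: 587 × (1.30/14.4)² = 4.784 mW/cm²
Total = 1.693 + 0.2419 + 4.784 = 6.719 mW/cm².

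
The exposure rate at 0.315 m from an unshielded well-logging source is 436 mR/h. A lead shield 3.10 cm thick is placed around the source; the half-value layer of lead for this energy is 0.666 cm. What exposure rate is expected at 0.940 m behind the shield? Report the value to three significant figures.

Distance alone: 436 × (0.315/0.940)² = 436 × 0.1123 = 48.96 mR/h.
Shield: 3.10/0.666 = 4.655 half-value layers → attenuation 2^(−4.655) = 0.03969.
Combined: 48.96 × 0.03969 = 1.943 mR/h.

1.94 mR/h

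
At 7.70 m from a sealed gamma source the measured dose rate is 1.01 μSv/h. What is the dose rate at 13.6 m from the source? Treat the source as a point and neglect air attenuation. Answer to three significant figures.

Intensity scales as (d₁/d₂)², so scaling from 7.70 m to 13.6 m:
1.01 × (7.70/13.6)² = 1.01 × 0.3206 = 0.3238 μSv/h.

0.324 μSv/h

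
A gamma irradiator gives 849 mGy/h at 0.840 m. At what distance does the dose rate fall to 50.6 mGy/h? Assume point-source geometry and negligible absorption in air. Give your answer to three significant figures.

Since intensity falls as 1/r², d₂ = d₁·√(I₁/I₂).
I₁/I₂ = 849/50.6 = 16.78, so d₂ = 0.840 × √16.78 = 3.441 m.

3.44 m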